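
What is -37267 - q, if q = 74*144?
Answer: -47923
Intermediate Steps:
q = 10656
-37267 - q = -37267 - 1*10656 = -37267 - 10656 = -47923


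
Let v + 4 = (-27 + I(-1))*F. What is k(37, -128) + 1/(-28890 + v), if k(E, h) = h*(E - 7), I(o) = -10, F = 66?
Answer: -120330241/31336 ≈ -3840.0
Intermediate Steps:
k(E, h) = h*(-7 + E)
v = -2446 (v = -4 + (-27 - 10)*66 = -4 - 37*66 = -4 - 2442 = -2446)
k(37, -128) + 1/(-28890 + v) = -128*(-7 + 37) + 1/(-28890 - 2446) = -128*30 + 1/(-31336) = -3840 - 1/31336 = -120330241/31336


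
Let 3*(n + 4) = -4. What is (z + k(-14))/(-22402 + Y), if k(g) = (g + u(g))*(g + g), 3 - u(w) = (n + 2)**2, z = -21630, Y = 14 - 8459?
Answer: 189098/277623 ≈ 0.68113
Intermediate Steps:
Y = -8445
n = -16/3 (n = -4 + (1/3)*(-4) = -4 - 4/3 = -16/3 ≈ -5.3333)
u(w) = -73/9 (u(w) = 3 - (-16/3 + 2)**2 = 3 - (-10/3)**2 = 3 - 1*100/9 = 3 - 100/9 = -73/9)
k(g) = 2*g*(-73/9 + g) (k(g) = (g - 73/9)*(g + g) = (-73/9 + g)*(2*g) = 2*g*(-73/9 + g))
(z + k(-14))/(-22402 + Y) = (-21630 + (2/9)*(-14)*(-73 + 9*(-14)))/(-22402 - 8445) = (-21630 + (2/9)*(-14)*(-73 - 126))/(-30847) = (-21630 + (2/9)*(-14)*(-199))*(-1/30847) = (-21630 + 5572/9)*(-1/30847) = -189098/9*(-1/30847) = 189098/277623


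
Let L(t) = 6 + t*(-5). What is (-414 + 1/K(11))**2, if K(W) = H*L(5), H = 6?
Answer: 2227556809/12996 ≈ 1.7140e+5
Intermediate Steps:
L(t) = 6 - 5*t
K(W) = -114 (K(W) = 6*(6 - 5*5) = 6*(6 - 25) = 6*(-19) = -114)
(-414 + 1/K(11))**2 = (-414 + 1/(-114))**2 = (-414 - 1/114)**2 = (-47197/114)**2 = 2227556809/12996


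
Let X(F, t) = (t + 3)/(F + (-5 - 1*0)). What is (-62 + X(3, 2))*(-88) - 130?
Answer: 5546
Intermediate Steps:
X(F, t) = (3 + t)/(-5 + F) (X(F, t) = (3 + t)/(F + (-5 + 0)) = (3 + t)/(F - 5) = (3 + t)/(-5 + F))
(-62 + X(3, 2))*(-88) - 130 = (-62 + (3 + 2)/(-5 + 3))*(-88) - 130 = (-62 + 5/(-2))*(-88) - 130 = (-62 - 1/2*5)*(-88) - 130 = (-62 - 5/2)*(-88) - 130 = -129/2*(-88) - 130 = 5676 - 130 = 5546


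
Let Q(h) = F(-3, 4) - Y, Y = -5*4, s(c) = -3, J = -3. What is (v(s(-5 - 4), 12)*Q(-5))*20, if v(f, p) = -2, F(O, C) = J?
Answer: -680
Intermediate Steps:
F(O, C) = -3
Y = -20
Q(h) = 17 (Q(h) = -3 - 1*(-20) = -3 + 20 = 17)
(v(s(-5 - 4), 12)*Q(-5))*20 = -2*17*20 = -34*20 = -680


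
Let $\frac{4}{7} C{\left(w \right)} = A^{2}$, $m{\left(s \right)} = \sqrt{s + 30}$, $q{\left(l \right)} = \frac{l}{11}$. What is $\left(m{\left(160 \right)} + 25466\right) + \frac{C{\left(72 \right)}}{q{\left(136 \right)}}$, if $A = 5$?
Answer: $\frac{13855429}{544} + \sqrt{190} \approx 25483.0$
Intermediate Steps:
$q{\left(l \right)} = \frac{l}{11}$ ($q{\left(l \right)} = l \frac{1}{11} = \frac{l}{11}$)
$m{\left(s \right)} = \sqrt{30 + s}$
$C{\left(w \right)} = \frac{175}{4}$ ($C{\left(w \right)} = \frac{7 \cdot 5^{2}}{4} = \frac{7}{4} \cdot 25 = \frac{175}{4}$)
$\left(m{\left(160 \right)} + 25466\right) + \frac{C{\left(72 \right)}}{q{\left(136 \right)}} = \left(\sqrt{30 + 160} + 25466\right) + \frac{175}{4 \cdot \frac{1}{11} \cdot 136} = \left(\sqrt{190} + 25466\right) + \frac{175}{4 \cdot \frac{136}{11}} = \left(25466 + \sqrt{190}\right) + \frac{175}{4} \cdot \frac{11}{136} = \left(25466 + \sqrt{190}\right) + \frac{1925}{544} = \frac{13855429}{544} + \sqrt{190}$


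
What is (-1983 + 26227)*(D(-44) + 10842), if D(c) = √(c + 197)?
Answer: 262853448 + 72732*√17 ≈ 2.6315e+8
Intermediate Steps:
D(c) = √(197 + c)
(-1983 + 26227)*(D(-44) + 10842) = (-1983 + 26227)*(√(197 - 44) + 10842) = 24244*(√153 + 10842) = 24244*(3*√17 + 10842) = 24244*(10842 + 3*√17) = 262853448 + 72732*√17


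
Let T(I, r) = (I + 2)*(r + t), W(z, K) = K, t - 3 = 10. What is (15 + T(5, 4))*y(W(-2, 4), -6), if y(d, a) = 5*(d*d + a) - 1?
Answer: 6566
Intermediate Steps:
t = 13 (t = 3 + 10 = 13)
T(I, r) = (2 + I)*(13 + r) (T(I, r) = (I + 2)*(r + 13) = (2 + I)*(13 + r))
y(d, a) = -1 + 5*a + 5*d² (y(d, a) = 5*(d² + a) - 1 = 5*(a + d²) - 1 = (5*a + 5*d²) - 1 = -1 + 5*a + 5*d²)
(15 + T(5, 4))*y(W(-2, 4), -6) = (15 + (26 + 2*4 + 13*5 + 5*4))*(-1 + 5*(-6) + 5*4²) = (15 + (26 + 8 + 65 + 20))*(-1 - 30 + 5*16) = (15 + 119)*(-1 - 30 + 80) = 134*49 = 6566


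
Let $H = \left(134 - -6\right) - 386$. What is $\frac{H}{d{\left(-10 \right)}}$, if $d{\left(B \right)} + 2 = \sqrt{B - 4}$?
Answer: $\frac{82}{3} + \frac{41 i \sqrt{14}}{3} \approx 27.333 + 51.136 i$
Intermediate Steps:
$d{\left(B \right)} = -2 + \sqrt{-4 + B}$ ($d{\left(B \right)} = -2 + \sqrt{B - 4} = -2 + \sqrt{-4 + B}$)
$H = -246$ ($H = \left(134 + 6\right) - 386 = 140 - 386 = -246$)
$\frac{H}{d{\left(-10 \right)}} = - \frac{246}{-2 + \sqrt{-4 - 10}} = - \frac{246}{-2 + \sqrt{-14}} = - \frac{246}{-2 + i \sqrt{14}}$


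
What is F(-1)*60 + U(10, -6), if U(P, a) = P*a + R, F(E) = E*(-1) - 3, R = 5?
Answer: -175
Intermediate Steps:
F(E) = -3 - E (F(E) = -E - 3 = -3 - E)
U(P, a) = 5 + P*a (U(P, a) = P*a + 5 = 5 + P*a)
F(-1)*60 + U(10, -6) = (-3 - 1*(-1))*60 + (5 + 10*(-6)) = (-3 + 1)*60 + (5 - 60) = -2*60 - 55 = -120 - 55 = -175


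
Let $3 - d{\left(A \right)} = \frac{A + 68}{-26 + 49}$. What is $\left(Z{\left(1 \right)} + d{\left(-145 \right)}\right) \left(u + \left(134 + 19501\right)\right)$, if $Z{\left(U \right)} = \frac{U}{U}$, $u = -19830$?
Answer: $- \frac{32955}{23} \approx -1432.8$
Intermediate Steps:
$Z{\left(U \right)} = 1$
$d{\left(A \right)} = \frac{1}{23} - \frac{A}{23}$ ($d{\left(A \right)} = 3 - \frac{A + 68}{-26 + 49} = 3 - \frac{68 + A}{23} = 3 - \left(68 + A\right) \frac{1}{23} = 3 - \left(\frac{68}{23} + \frac{A}{23}\right) = \frac{1}{23} - \frac{A}{23}$)
$\left(Z{\left(1 \right)} + d{\left(-145 \right)}\right) \left(u + \left(134 + 19501\right)\right) = \left(1 + \left(\frac{1}{23} - - \frac{145}{23}\right)\right) \left(-19830 + \left(134 + 19501\right)\right) = \left(1 + \left(\frac{1}{23} + \frac{145}{23}\right)\right) \left(-19830 + 19635\right) = \left(1 + \frac{146}{23}\right) \left(-195\right) = \frac{169}{23} \left(-195\right) = - \frac{32955}{23}$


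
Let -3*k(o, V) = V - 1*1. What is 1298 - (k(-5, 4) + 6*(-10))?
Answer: 1359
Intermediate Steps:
k(o, V) = 1/3 - V/3 (k(o, V) = -(V - 1*1)/3 = -(V - 1)/3 = -(-1 + V)/3 = 1/3 - V/3)
1298 - (k(-5, 4) + 6*(-10)) = 1298 - ((1/3 - 1/3*4) + 6*(-10)) = 1298 - ((1/3 - 4/3) - 60) = 1298 - (-1 - 60) = 1298 - 1*(-61) = 1298 + 61 = 1359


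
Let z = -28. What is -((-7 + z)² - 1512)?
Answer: 287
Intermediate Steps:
-((-7 + z)² - 1512) = -((-7 - 28)² - 1512) = -((-35)² - 1512) = -(1225 - 1512) = -1*(-287) = 287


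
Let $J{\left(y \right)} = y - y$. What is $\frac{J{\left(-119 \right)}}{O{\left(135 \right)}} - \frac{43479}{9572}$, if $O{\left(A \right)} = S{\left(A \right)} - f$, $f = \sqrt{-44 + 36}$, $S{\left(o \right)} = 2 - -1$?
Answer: $- \frac{43479}{9572} \approx -4.5423$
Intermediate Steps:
$J{\left(y \right)} = 0$
$S{\left(o \right)} = 3$ ($S{\left(o \right)} = 2 + 1 = 3$)
$f = 2 i \sqrt{2}$ ($f = \sqrt{-8} = 2 i \sqrt{2} \approx 2.8284 i$)
$O{\left(A \right)} = 3 - 2 i \sqrt{2}$
$\frac{J{\left(-119 \right)}}{O{\left(135 \right)}} - \frac{43479}{9572} = \frac{0}{3 - 2 i \sqrt{2}} - \frac{43479}{9572} = 0 - \frac{43479}{9572} = - \frac{43479}{9572}$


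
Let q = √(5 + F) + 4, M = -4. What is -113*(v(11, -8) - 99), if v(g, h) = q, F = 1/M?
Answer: 10735 - 113*√19/2 ≈ 10489.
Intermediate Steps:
F = -¼ (F = 1/(-4) = -¼ ≈ -0.25000)
q = 4 + √19/2 (q = √(5 - ¼) + 4 = √(19/4) + 4 = √19/2 + 4 = 4 + √19/2 ≈ 6.1795)
v(g, h) = 4 + √19/2
-113*(v(11, -8) - 99) = -113*((4 + √19/2) - 99) = -113*(-95 + √19/2) = 10735 - 113*√19/2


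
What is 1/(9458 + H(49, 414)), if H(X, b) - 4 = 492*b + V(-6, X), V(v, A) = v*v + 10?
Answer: 1/213196 ≈ 4.6905e-6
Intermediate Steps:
V(v, A) = 10 + v² (V(v, A) = v² + 10 = 10 + v²)
H(X, b) = 50 + 492*b (H(X, b) = 4 + (492*b + (10 + (-6)²)) = 4 + (492*b + (10 + 36)) = 4 + (492*b + 46) = 4 + (46 + 492*b) = 50 + 492*b)
1/(9458 + H(49, 414)) = 1/(9458 + (50 + 492*414)) = 1/(9458 + (50 + 203688)) = 1/(9458 + 203738) = 1/213196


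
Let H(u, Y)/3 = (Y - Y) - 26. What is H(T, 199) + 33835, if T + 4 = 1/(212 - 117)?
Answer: 33757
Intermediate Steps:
T = -379/95 (T = -4 + 1/(212 - 117) = -4 + 1/95 = -379/95 ≈ -3.9895)
H(u, Y) = -78 (H(u, Y) = 3*((Y - Y) - 26) = 3*(0 - 26) = 3*(-26) = -78)
H(T, 199) + 33835 = -78 + 33835 = 33757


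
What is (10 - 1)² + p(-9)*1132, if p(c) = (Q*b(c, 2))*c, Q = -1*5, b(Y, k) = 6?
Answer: 305721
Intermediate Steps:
Q = -5
p(c) = -30*c (p(c) = (-5*6)*c = -30*c)
(10 - 1)² + p(-9)*1132 = (10 - 1)² - 30*(-9)*1132 = 9² + 270*1132 = 81 + 305640 = 305721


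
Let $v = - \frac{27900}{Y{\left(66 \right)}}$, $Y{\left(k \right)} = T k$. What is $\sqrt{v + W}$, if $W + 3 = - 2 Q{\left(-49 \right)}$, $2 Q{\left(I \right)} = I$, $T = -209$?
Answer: $\frac{2 \sqrt{524419}}{209} \approx 6.9298$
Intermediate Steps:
$Q{\left(I \right)} = \frac{I}{2}$
$Y{\left(k \right)} = - 209 k$
$W = 46$ ($W = -3 - 2 \cdot \frac{1}{2} \left(-49\right) = -3 - -49 = -3 + 49 = 46$)
$v = \frac{4650}{2299}$ ($v = - \frac{27900}{\left(-209\right) 66} = - \frac{27900}{-13794} = \left(-27900\right) \left(- \frac{1}{13794}\right) = \frac{4650}{2299} \approx 2.0226$)
$\sqrt{v + W} = \sqrt{\frac{4650}{2299} + 46} = \sqrt{\frac{110404}{2299}} = \frac{2 \sqrt{524419}}{209}$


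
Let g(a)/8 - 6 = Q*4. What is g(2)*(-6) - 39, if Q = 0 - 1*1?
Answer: -135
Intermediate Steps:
Q = -1 (Q = 0 - 1 = -1)
g(a) = 16 (g(a) = 48 + 8*(-1*4) = 48 + 8*(-4) = 48 - 32 = 16)
g(2)*(-6) - 39 = 16*(-6) - 39 = -96 - 39 = -135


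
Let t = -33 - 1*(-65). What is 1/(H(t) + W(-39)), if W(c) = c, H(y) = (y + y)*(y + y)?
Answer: 1/4057 ≈ 0.00024649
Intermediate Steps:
t = 32 (t = -33 + 65 = 32)
H(y) = 4*y² (H(y) = (2*y)*(2*y) = 4*y²)
1/(H(t) + W(-39)) = 1/(4*32² - 39) = 1/(4*1024 - 39) = 1/(4096 - 39) = 1/4057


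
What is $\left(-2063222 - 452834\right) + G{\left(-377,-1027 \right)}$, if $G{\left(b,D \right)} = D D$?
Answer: $-1461327$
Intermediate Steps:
$G{\left(b,D \right)} = D^{2}$
$\left(-2063222 - 452834\right) + G{\left(-377,-1027 \right)} = \left(-2063222 - 452834\right) + \left(-1027\right)^{2} = -2516056 + 1054729 = -1461327$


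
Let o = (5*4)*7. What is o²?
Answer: 19600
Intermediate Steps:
o = 140 (o = 20*7 = 140)
o² = 140² = 19600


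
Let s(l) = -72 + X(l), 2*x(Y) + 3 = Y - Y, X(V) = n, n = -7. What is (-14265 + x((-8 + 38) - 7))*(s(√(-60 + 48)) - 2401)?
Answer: 35380920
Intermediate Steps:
X(V) = -7
x(Y) = -3/2 (x(Y) = -3/2 + (Y - Y)/2 = -3/2 + (½)*0 = -3/2 + 0 = -3/2)
s(l) = -79 (s(l) = -72 - 7 = -79)
(-14265 + x((-8 + 38) - 7))*(s(√(-60 + 48)) - 2401) = (-14265 - 3/2)*(-79 - 2401) = -28533/2*(-2480) = 35380920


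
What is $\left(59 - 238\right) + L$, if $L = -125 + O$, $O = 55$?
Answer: $-249$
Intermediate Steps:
$L = -70$ ($L = -125 + 55 = -70$)
$\left(59 - 238\right) + L = \left(59 - 238\right) - 70 = -179 - 70 = -249$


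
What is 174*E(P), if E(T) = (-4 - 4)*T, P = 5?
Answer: -6960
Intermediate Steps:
E(T) = -8*T
174*E(P) = 174*(-8*5) = 174*(-40) = -6960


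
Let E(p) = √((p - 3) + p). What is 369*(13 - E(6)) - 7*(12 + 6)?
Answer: 3564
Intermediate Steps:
E(p) = √(-3 + 2*p) (E(p) = √((-3 + p) + p) = √(-3 + 2*p))
369*(13 - E(6)) - 7*(12 + 6) = 369*(13 - √(-3 + 2*6)) - 7*(12 + 6) = 369*(13 - √(-3 + 12)) - 7*18 = 369*(13 - √9) - 126 = 369*(13 - 1*3) - 126 = 369*(13 - 3) - 126 = 369*10 - 126 = 3690 - 126 = 3564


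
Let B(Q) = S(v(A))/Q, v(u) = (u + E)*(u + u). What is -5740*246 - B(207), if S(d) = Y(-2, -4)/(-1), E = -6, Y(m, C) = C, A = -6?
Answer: -292292284/207 ≈ -1.4120e+6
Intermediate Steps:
v(u) = 2*u*(-6 + u) (v(u) = (u - 6)*(u + u) = (-6 + u)*(2*u) = 2*u*(-6 + u))
S(d) = 4 (S(d) = -4/(-1) = -4*(-1) = 4)
B(Q) = 4/Q
-5740*246 - B(207) = -5740*246 - 4/207 = -1412040 - 4/207 = -292292284/207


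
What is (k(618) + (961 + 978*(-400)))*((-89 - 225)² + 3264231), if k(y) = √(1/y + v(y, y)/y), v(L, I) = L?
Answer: -1312306245653 + 3362827*√382542/618 ≈ -1.3123e+12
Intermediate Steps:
k(y) = √(1 + 1/y) (k(y) = √(1/y + y/y) = √(1/y + 1) = √(1 + 1/y))
(k(618) + (961 + 978*(-400)))*((-89 - 225)² + 3264231) = (√((1 + 618)/618) + (961 + 978*(-400)))*((-89 - 225)² + 3264231) = (√((1/618)*619) + (961 - 391200))*((-314)² + 3264231) = (√(619/618) - 390239)*(98596 + 3264231) = (√382542/618 - 390239)*3362827 = (-390239 + √382542/618)*3362827 = -1312306245653 + 3362827*√382542/618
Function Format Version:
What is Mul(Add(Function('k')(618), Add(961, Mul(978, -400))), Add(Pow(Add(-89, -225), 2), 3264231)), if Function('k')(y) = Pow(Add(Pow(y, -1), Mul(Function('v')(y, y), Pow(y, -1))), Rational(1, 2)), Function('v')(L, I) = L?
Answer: Add(-1312306245653, Mul(Rational(3362827, 618), Pow(382542, Rational(1, 2)))) ≈ -1.3123e+12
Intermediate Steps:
Function('k')(y) = Pow(Add(1, Pow(y, -1)), Rational(1, 2)) (Function('k')(y) = Pow(Add(Pow(y, -1), Mul(y, Pow(y, -1))), Rational(1, 2)) = Pow(Add(Pow(y, -1), 1), Rational(1, 2)) = Pow(Add(1, Pow(y, -1)), Rational(1, 2)))
Mul(Add(Function('k')(618), Add(961, Mul(978, -400))), Add(Pow(Add(-89, -225), 2), 3264231)) = Mul(Add(Pow(Mul(Pow(618, -1), Add(1, 618)), Rational(1, 2)), Add(961, Mul(978, -400))), Add(Pow(Add(-89, -225), 2), 3264231)) = Mul(Add(Pow(Mul(Rational(1, 618), 619), Rational(1, 2)), Add(961, -391200)), Add(Pow(-314, 2), 3264231)) = Mul(Add(Pow(Rational(619, 618), Rational(1, 2)), -390239), Add(98596, 3264231)) = Mul(Add(Mul(Rational(1, 618), Pow(382542, Rational(1, 2))), -390239), 3362827) = Mul(Add(-390239, Mul(Rational(1, 618), Pow(382542, Rational(1, 2)))), 3362827) = Add(-1312306245653, Mul(Rational(3362827, 618), Pow(382542, Rational(1, 2))))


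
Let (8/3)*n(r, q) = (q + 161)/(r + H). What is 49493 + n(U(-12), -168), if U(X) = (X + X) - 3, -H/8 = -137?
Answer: 423264115/8552 ≈ 49493.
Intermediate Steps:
H = 1096 (H = -8*(-137) = 1096)
U(X) = -3 + 2*X (U(X) = 2*X - 3 = -3 + 2*X)
n(r, q) = 3*(161 + q)/(8*(1096 + r)) (n(r, q) = 3*((q + 161)/(r + 1096))/8 = 3*((161 + q)/(1096 + r))/8 = 3*(161 + q)/(8*(1096 + r)))
49493 + n(U(-12), -168) = 49493 + 3*(161 - 168)/(8*(1096 + (-3 + 2*(-12)))) = 49493 + (3/8)*(-7)/(1096 + (-3 - 24)) = 49493 + (3/8)*(-7)/(1096 - 27) = 49493 + (3/8)*(-7)/1069 = 49493 + (3/8)*(1/1069)*(-7) = 49493 - 21/8552 = 423264115/8552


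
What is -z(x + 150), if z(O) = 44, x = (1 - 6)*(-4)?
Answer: -44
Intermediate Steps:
x = 20 (x = -5*(-4) = 20)
-z(x + 150) = -1*44 = -44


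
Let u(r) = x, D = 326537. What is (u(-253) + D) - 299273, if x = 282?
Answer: 27546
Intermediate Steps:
u(r) = 282
(u(-253) + D) - 299273 = (282 + 326537) - 299273 = 326819 - 299273 = 27546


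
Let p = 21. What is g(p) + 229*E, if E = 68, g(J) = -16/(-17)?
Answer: 264740/17 ≈ 15573.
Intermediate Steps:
g(J) = 16/17 (g(J) = -16*(-1/17) = 16/17)
g(p) + 229*E = 16/17 + 229*68 = 16/17 + 15572 = 264740/17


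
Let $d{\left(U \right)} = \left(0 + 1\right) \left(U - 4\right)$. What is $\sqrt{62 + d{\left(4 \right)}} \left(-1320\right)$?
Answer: $- 1320 \sqrt{62} \approx -10394.0$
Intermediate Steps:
$d{\left(U \right)} = -4 + U$ ($d{\left(U \right)} = 1 \left(-4 + U\right) = -4 + U$)
$\sqrt{62 + d{\left(4 \right)}} \left(-1320\right) = \sqrt{62 + \left(-4 + 4\right)} \left(-1320\right) = \sqrt{62 + 0} \left(-1320\right) = \sqrt{62} \left(-1320\right) = - 1320 \sqrt{62}$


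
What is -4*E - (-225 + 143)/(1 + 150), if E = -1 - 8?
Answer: 5518/151 ≈ 36.543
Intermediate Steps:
E = -9
-4*E - (-225 + 143)/(1 + 150) = -4*(-9) - (-225 + 143)/(1 + 150) = 36 - (-82)/151 = 36 - 1*(-82/151) = 36 + 82/151 = 5518/151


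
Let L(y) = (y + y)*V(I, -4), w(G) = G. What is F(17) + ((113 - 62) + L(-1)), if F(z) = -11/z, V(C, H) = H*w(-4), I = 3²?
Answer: 312/17 ≈ 18.353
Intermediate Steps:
I = 9
V(C, H) = -4*H (V(C, H) = H*(-4) = -4*H)
L(y) = 32*y (L(y) = (y + y)*(-4*(-4)) = (2*y)*16 = 32*y)
F(17) + ((113 - 62) + L(-1)) = -11/17 + ((113 - 62) + 32*(-1)) = -11*1/17 + (51 - 32) = -11/17 + 19 = 312/17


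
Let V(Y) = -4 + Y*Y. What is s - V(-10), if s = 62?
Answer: -34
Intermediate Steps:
V(Y) = -4 + Y²
s - V(-10) = 62 - (-4 + (-10)²) = 62 - (-4 + 100) = 62 - 1*96 = 62 - 96 = -34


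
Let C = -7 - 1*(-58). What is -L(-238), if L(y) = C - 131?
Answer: 80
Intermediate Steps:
C = 51 (C = -7 + 58 = 51)
L(y) = -80 (L(y) = 51 - 131 = -80)
-L(-238) = -1*(-80) = 80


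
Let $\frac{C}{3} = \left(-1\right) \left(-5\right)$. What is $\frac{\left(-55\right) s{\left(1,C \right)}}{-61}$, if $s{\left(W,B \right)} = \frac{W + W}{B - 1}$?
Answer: $\frac{55}{427} \approx 0.12881$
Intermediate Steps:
$C = 15$ ($C = 3 \left(\left(-1\right) \left(-5\right)\right) = 3 \cdot 5 = 15$)
$s{\left(W,B \right)} = \frac{2 W}{-1 + B}$
$\frac{\left(-55\right) s{\left(1,C \right)}}{-61} = \frac{\left(-55\right) 2 \cdot 1 \frac{1}{-1 + 15}}{-61} = - 55 \cdot 2 \cdot 1 \cdot \frac{1}{14} \left(- \frac{1}{61}\right) = \left(-55\right) \frac{1}{7} \left(- \frac{1}{61}\right) = \left(- \frac{55}{7}\right) \left(- \frac{1}{61}\right) = \frac{55}{427}$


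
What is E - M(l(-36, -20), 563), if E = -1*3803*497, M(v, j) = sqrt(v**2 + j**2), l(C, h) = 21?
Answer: -1890091 - sqrt(317410) ≈ -1.8907e+6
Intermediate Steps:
M(v, j) = sqrt(j**2 + v**2)
E = -1890091 (E = -3803*497 = -1890091)
E - M(l(-36, -20), 563) = -1890091 - sqrt(563**2 + 21**2) = -1890091 - sqrt(316969 + 441) = -1890091 - sqrt(317410)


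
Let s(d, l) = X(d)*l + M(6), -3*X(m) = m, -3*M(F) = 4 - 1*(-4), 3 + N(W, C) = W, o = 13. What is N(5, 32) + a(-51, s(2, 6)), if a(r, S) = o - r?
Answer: 66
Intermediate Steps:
N(W, C) = -3 + W
M(F) = -8/3 (M(F) = -(4 - 1*(-4))/3 = -(4 + 4)/3 = -⅓*8 = -8/3)
X(m) = -m/3
s(d, l) = -8/3 - d*l/3 (s(d, l) = (-d/3)*l - 8/3 = -d*l/3 - 8/3 = -8/3 - d*l/3)
a(r, S) = 13 - r
N(5, 32) + a(-51, s(2, 6)) = (-3 + 5) + (13 - 1*(-51)) = 2 + (13 + 51) = 2 + 64 = 66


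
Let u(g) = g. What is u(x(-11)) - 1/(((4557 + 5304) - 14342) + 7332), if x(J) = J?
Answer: -31362/2851 ≈ -11.000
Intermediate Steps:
u(x(-11)) - 1/(((4557 + 5304) - 14342) + 7332) = -11 - 1/(((4557 + 5304) - 14342) + 7332) = -11 - 1/((9861 - 14342) + 7332) = -11 - 1/(-4481 + 7332) = -11 - 1/2851 = -31362/2851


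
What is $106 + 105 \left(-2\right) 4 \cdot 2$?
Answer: $-1574$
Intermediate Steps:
$106 + 105 \left(-2\right) 4 \cdot 2 = 106 + 105 \left(\left(-8\right) 2\right) = 106 + 105 \left(-16\right) = 106 - 1680 = -1574$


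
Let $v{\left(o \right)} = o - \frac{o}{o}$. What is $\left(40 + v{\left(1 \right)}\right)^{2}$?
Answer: $1600$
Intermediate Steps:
$v{\left(o \right)} = -1 + o$ ($v{\left(o \right)} = o - 1 = -1 + o$)
$\left(40 + v{\left(1 \right)}\right)^{2} = \left(40 + \left(-1 + 1\right)\right)^{2} = \left(40 + 0\right)^{2} = 40^{2} = 1600$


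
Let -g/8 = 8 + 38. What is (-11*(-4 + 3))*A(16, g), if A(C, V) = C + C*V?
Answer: -64592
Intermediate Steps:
g = -368 (g = -8*(8 + 38) = -8*46 = -368)
(-11*(-4 + 3))*A(16, g) = (-11*(-4 + 3))*(16*(1 - 368)) = (-11*(-1))*(16*(-367)) = 11*(-5872) = -64592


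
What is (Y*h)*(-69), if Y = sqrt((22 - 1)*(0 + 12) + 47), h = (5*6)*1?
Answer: -2070*sqrt(299) ≈ -35794.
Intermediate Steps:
h = 30 (h = 30*1 = 30)
Y = sqrt(299) (Y = sqrt(21*12 + 47) = sqrt(252 + 47) = sqrt(299) ≈ 17.292)
(Y*h)*(-69) = (sqrt(299)*30)*(-69) = (30*sqrt(299))*(-69) = -2070*sqrt(299)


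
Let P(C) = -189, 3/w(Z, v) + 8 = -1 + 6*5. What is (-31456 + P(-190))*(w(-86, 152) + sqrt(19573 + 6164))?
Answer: -31645/7 - 31645*sqrt(25737) ≈ -5.0812e+6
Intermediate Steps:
w(Z, v) = 1/7 (w(Z, v) = 3/(-8 + (-1 + 6*5)) = 3/(-8 + (-1 + 30)) = 3/(-8 + 29) = 3/21 = 3*(1/21) = 1/7)
(-31456 + P(-190))*(w(-86, 152) + sqrt(19573 + 6164)) = (-31456 - 189)*(1/7 + sqrt(19573 + 6164)) = -31645*(1/7 + sqrt(25737)) = -31645/7 - 31645*sqrt(25737)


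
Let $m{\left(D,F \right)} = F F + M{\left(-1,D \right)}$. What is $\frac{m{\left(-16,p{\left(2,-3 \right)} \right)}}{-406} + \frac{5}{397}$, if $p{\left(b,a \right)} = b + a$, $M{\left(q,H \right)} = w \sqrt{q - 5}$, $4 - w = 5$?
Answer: $\frac{1633}{161182} + \frac{i \sqrt{6}}{406} \approx 0.010131 + 0.0060332 i$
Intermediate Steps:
$w = -1$ ($w = 4 - 5 = -1$)
$M{\left(q,H \right)} = - \sqrt{-5 + q}$ ($M{\left(q,H \right)} = - \sqrt{q - 5} = - \sqrt{-5 + q}$)
$p{\left(b,a \right)} = a + b$
$m{\left(D,F \right)} = F^{2} - i \sqrt{6}$ ($m{\left(D,F \right)} = F F - \sqrt{-5 - 1} = F^{2} - \sqrt{-6} = F^{2} - i \sqrt{6}$)
$\frac{m{\left(-16,p{\left(2,-3 \right)} \right)}}{-406} + \frac{5}{397} = \frac{\left(-3 + 2\right)^{2} - i \sqrt{6}}{-406} + \frac{5}{397} = \left(\left(-1\right)^{2} - i \sqrt{6}\right) \left(- \frac{1}{406}\right) + 5 \cdot \frac{1}{397} = \left(1 - i \sqrt{6}\right) \left(- \frac{1}{406}\right) + \frac{5}{397} = \left(- \frac{1}{406} + \frac{i \sqrt{6}}{406}\right) + \frac{5}{397} = \frac{1633}{161182} + \frac{i \sqrt{6}}{406}$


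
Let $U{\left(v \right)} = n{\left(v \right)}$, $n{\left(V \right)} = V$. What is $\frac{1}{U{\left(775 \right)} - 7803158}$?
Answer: $- \frac{1}{7802383} \approx -1.2817 \cdot 10^{-7}$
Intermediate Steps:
$U{\left(v \right)} = v$
$\frac{1}{U{\left(775 \right)} - 7803158} = \frac{1}{775 - 7803158} = \frac{1}{-7802383} = - \frac{1}{7802383}$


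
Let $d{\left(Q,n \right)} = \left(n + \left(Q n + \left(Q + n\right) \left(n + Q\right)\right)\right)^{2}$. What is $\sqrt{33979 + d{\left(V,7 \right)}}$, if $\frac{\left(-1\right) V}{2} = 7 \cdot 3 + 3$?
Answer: $\sqrt{1861883} \approx 1364.5$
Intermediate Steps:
$V = -48$ ($V = - 2 \left(7 \cdot 3 + 3\right) = - 2 \left(21 + 3\right) = \left(-2\right) 24 = -48$)
$d{\left(Q,n \right)} = \left(n + \left(Q + n\right)^{2} + Q n\right)^{2}$ ($d{\left(Q,n \right)} = \left(n + \left(Q n + \left(Q + n\right) \left(Q + n\right)\right)\right)^{2} = \left(n + \left(Q n + \left(Q + n\right)^{2}\right)\right)^{2} = \left(n + \left(\left(Q + n\right)^{2} + Q n\right)\right)^{2} = \left(n + \left(Q + n\right)^{2} + Q n\right)^{2}$)
$\sqrt{33979 + d{\left(V,7 \right)}} = \sqrt{33979 + \left(7 + \left(-48 + 7\right)^{2} - 336\right)^{2}} = \sqrt{33979 + \left(7 + \left(-41\right)^{2} - 336\right)^{2}} = \sqrt{33979 + \left(7 + 1681 - 336\right)^{2}} = \sqrt{33979 + 1352^{2}} = \sqrt{33979 + 1827904} = \sqrt{1861883}$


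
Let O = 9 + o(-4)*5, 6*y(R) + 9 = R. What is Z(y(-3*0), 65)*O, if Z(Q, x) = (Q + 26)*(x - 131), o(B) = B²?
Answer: -143913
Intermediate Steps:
y(R) = -3/2 + R/6
O = 89 (O = 9 + (-4)²*5 = 9 + 16*5 = 9 + 80 = 89)
Z(Q, x) = (-131 + x)*(26 + Q) (Z(Q, x) = (26 + Q)*(-131 + x) = (-131 + x)*(26 + Q))
Z(y(-3*0), 65)*O = (-3406 - 131*(-3/2 + (-3*0)/6) + 26*65 + (-3/2 + (-3*0)/6)*65)*89 = (-3406 - 131*(-3/2 + (⅙)*0) + 1690 + (-3/2 + (⅙)*0)*65)*89 = (-3406 - 131*(-3/2 + 0) + 1690 + (-3/2 + 0)*65)*89 = (-3406 - 131*(-3/2) + 1690 - 3/2*65)*89 = (-3406 + 393/2 + 1690 - 195/2)*89 = -1617*89 = -143913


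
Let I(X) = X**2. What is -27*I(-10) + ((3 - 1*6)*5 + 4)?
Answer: -2711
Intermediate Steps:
-27*I(-10) + ((3 - 1*6)*5 + 4) = -27*(-10)**2 + ((3 - 1*6)*5 + 4) = -27*100 + ((3 - 6)*5 + 4) = -2700 + (-3*5 + 4) = -2700 + (-15 + 4) = -2700 - 11 = -2711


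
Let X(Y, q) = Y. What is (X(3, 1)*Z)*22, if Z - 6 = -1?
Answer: 330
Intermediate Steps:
Z = 5 (Z = 6 - 1 = 5)
(X(3, 1)*Z)*22 = (3*5)*22 = 15*22 = 330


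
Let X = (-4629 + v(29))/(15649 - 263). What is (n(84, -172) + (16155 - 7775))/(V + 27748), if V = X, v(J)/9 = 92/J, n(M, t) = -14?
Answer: 533265572/1768693957 ≈ 0.30150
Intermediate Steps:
v(J) = 828/J (v(J) = 9*(92/J) = 828/J)
X = -19059/63742 (X = (-4629 + 828/29)/(15649 - 263) = (-4629 + 828*(1/29))/15386 = (-4629 + 828/29)*(1/15386) = -133413/29*1/15386 = -19059/63742 ≈ -0.29900)
V = -19059/63742 ≈ -0.29900
(n(84, -172) + (16155 - 7775))/(V + 27748) = (-14 + (16155 - 7775))/(-19059/63742 + 27748) = (-14 + 8380)/(1768693957/63742) = 8366*(63742/1768693957) = 533265572/1768693957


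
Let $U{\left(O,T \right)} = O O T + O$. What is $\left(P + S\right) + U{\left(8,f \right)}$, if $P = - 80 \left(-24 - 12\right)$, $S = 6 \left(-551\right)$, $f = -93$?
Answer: $-6370$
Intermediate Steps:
$U{\left(O,T \right)} = O + T O^{2}$ ($U{\left(O,T \right)} = O^{2} T + O = T O^{2} + O = O + T O^{2}$)
$S = -3306$
$P = 2880$ ($P = \left(-80\right) \left(-36\right) = 2880$)
$\left(P + S\right) + U{\left(8,f \right)} = \left(2880 - 3306\right) + 8 \left(1 + 8 \left(-93\right)\right) = -426 + 8 \left(1 - 744\right) = -426 + 8 \left(-743\right) = -426 - 5944 = -6370$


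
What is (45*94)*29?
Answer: 122670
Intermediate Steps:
(45*94)*29 = 4230*29 = 122670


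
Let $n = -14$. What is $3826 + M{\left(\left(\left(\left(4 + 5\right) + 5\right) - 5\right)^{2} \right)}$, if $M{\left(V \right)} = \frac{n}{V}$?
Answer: $\frac{309892}{81} \approx 3825.8$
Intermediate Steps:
$M{\left(V \right)} = - \frac{14}{V}$
$3826 + M{\left(\left(\left(\left(4 + 5\right) + 5\right) - 5\right)^{2} \right)} = 3826 - \frac{14}{\left(\left(\left(4 + 5\right) + 5\right) - 5\right)^{2}} = 3826 - \frac{14}{\left(\left(9 + 5\right) - 5\right)^{2}} = 3826 - \frac{14}{\left(14 - 5\right)^{2}} = 3826 - \frac{14}{9^{2}} = 3826 - \frac{14}{81} = \frac{309892}{81}$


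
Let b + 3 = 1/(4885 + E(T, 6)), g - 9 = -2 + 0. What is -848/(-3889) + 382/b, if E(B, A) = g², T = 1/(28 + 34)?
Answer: -7317389284/57561089 ≈ -127.12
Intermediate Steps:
T = 1/62 ≈ 0.016129
g = 7 (g = 9 + (-2 + 0) = 9 - 2 = 7)
E(B, A) = 49 (E(B, A) = 7² = 49)
b = -14801/4934 (b = -3 + 1/(4885 + 49) = -3 + 1/4934 = -14801/4934 ≈ -2.9998)
-848/(-3889) + 382/b = -848/(-3889) + 382/(-14801/4934) = -848*(-1/3889) + 382*(-4934/14801) = 848/3889 - 1884788/14801 = -7317389284/57561089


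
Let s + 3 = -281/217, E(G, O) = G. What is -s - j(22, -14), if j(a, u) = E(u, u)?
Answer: 3970/217 ≈ 18.295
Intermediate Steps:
j(a, u) = u
s = -932/217 (s = -3 - 281/217 = -932/217 ≈ -4.2949)
-s - j(22, -14) = -1*(-932/217) - 1*(-14) = 932/217 + 14 = 3970/217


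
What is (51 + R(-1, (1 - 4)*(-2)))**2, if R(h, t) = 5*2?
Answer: 3721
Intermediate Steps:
R(h, t) = 10
(51 + R(-1, (1 - 4)*(-2)))**2 = (51 + 10)**2 = 61**2 = 3721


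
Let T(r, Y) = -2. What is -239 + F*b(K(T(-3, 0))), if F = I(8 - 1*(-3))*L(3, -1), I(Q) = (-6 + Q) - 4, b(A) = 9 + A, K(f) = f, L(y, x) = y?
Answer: -218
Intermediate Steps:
I(Q) = -10 + Q
F = 3 (F = (-10 + (8 - 1*(-3)))*3 = (-10 + (8 + 3))*3 = (-10 + 11)*3 = 1*3 = 3)
-239 + F*b(K(T(-3, 0))) = -239 + 3*(9 - 2) = -239 + 3*7 = -239 + 21 = -218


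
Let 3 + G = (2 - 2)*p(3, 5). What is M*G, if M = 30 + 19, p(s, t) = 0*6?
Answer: -147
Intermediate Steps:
p(s, t) = 0
M = 49
G = -3 (G = -3 + (2 - 2)*0 = -3 + 0*0 = -3 + 0 = -3)
M*G = 49*(-3) = -147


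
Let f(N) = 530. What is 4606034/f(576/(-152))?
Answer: 2303017/265 ≈ 8690.6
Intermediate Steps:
4606034/f(576/(-152)) = 4606034/530 = 4606034*(1/530) = 2303017/265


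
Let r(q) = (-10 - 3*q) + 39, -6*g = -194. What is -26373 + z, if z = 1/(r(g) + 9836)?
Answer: -257611463/9768 ≈ -26373.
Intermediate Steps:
g = 97/3 (g = -⅙*(-194) = 97/3 ≈ 32.333)
r(q) = 29 - 3*q
z = 1/9768 (z = 1/((29 - 3*97/3) + 9836) = 1/((29 - 97) + 9836) = 1/(-68 + 9836) = 1/9768 ≈ 0.00010238)
-26373 + z = -26373 + 1/9768 = -257611463/9768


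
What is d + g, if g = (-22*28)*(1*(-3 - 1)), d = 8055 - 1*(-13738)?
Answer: 24257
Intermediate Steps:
d = 21793 (d = 8055 + 13738 = 21793)
g = 2464 (g = -616*(-4) = 2464)
d + g = 21793 + 2464 = 24257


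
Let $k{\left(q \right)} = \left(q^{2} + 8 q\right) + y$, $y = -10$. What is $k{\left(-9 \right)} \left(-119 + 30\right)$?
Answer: $89$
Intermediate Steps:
$k{\left(q \right)} = -10 + q^{2} + 8 q$ ($k{\left(q \right)} = \left(q^{2} + 8 q\right) - 10 = -10 + q^{2} + 8 q$)
$k{\left(-9 \right)} \left(-119 + 30\right) = \left(-10 + \left(-9\right)^{2} + 8 \left(-9\right)\right) \left(-119 + 30\right) = \left(-10 + 81 - 72\right) \left(-89\right) = \left(-1\right) \left(-89\right) = 89$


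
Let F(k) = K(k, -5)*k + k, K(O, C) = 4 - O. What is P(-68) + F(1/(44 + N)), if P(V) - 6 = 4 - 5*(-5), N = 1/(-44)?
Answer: 131471639/3744225 ≈ 35.113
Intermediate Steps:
N = -1/44 ≈ -0.022727
P(V) = 35 (P(V) = 6 + (4 - 5*(-5)) = 6 + (4 + 25) = 6 + 29 = 35)
F(k) = k + k*(4 - k) (F(k) = (4 - k)*k + k = k*(4 - k) + k = k + k*(4 - k))
P(-68) + F(1/(44 + N)) = 35 + (5 - 1/(44 - 1/44))/(44 - 1/44) = 35 + (5 - 1/1935/44)/(1935/44) = 35 + 44*(5 - 1*44/1935)/1935 = 35 + 44*(5 - 44/1935)/1935 = 35 + (44/1935)*(9631/1935) = 35 + 423764/3744225 = 131471639/3744225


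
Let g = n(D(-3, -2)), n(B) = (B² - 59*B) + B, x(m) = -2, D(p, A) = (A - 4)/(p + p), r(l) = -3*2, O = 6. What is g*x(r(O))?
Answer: 114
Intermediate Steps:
r(l) = -6
D(p, A) = (-4 + A)/(2*p) (D(p, A) = (-4 + A)/((2*p)) = (-4 + A)*(1/(2*p)) = (-4 + A)/(2*p))
n(B) = B² - 58*B
g = -57 (g = ((½)*(-4 - 2)/(-3))*(-58 + (½)*(-4 - 2)/(-3)) = ((½)*(-⅓)*(-6))*(-58 + (½)*(-⅓)*(-6)) = 1*(-58 + 1) = 1*(-57) = -57)
g*x(r(O)) = -57*(-2) = 114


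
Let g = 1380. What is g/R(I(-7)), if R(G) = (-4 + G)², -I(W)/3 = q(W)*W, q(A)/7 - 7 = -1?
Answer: 345/192721 ≈ 0.0017902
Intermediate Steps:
q(A) = 42 (q(A) = 49 + 7*(-1) = 49 - 7 = 42)
I(W) = -126*W
g/R(I(-7)) = 1380/((-4 - 126*(-7))²) = 1380/((-4 + 882)²) = 1380/(878²) = 1380/770884 = 1380*(1/770884) = 345/192721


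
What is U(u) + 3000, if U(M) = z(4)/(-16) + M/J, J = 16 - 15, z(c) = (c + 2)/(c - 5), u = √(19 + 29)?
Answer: 24003/8 + 4*√3 ≈ 3007.3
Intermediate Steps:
u = 4*√3 (u = √48 = 4*√3 ≈ 6.9282)
z(c) = (2 + c)/(-5 + c)
J = 1
U(M) = 3/8 + M (U(M) = ((2 + 4)/(-5 + 4))/(-16) + M/1 = (6/(-1))*(-1/16) + M*1 = -1*6*(-1/16) + M = -6*(-1/16) + M = 3/8 + M)
U(u) + 3000 = (3/8 + 4*√3) + 3000 = 24003/8 + 4*√3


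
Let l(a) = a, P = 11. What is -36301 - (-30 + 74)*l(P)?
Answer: -36785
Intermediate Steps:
-36301 - (-30 + 74)*l(P) = -36301 - (-30 + 74)*11 = -36301 - 44*11 = -36301 - 1*484 = -36301 - 484 = -36785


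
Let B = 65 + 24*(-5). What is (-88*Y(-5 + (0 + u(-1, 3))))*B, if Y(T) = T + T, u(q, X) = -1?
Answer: -58080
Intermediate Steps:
B = -55 (B = 65 - 120 = -55)
Y(T) = 2*T
(-88*Y(-5 + (0 + u(-1, 3))))*B = -176*(-5 + (0 - 1))*(-55) = -176*(-5 - 1)*(-55) = -176*(-6)*(-55) = -88*(-12)*(-55) = 1056*(-55) = -58080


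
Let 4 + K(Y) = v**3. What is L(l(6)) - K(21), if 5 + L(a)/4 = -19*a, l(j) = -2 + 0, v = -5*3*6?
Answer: 729136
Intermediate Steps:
v = -90 (v = -15*6 = -90)
l(j) = -2
L(a) = -20 - 76*a (L(a) = -20 + 4*(-19*a) = -20 - 76*a)
K(Y) = -729004 (K(Y) = -4 + (-90)**3 = -4 - 729000 = -729004)
L(l(6)) - K(21) = (-20 - 76*(-2)) - 1*(-729004) = (-20 + 152) + 729004 = 132 + 729004 = 729136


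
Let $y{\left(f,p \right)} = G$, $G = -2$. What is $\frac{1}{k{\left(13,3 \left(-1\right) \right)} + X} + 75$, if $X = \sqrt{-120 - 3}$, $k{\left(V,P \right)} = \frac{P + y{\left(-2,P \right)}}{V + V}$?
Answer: $\frac{6237845}{83173} - \frac{676 i \sqrt{123}}{83173} \approx 74.998 - 0.09014 i$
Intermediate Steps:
$y{\left(f,p \right)} = -2$
$k{\left(V,P \right)} = \frac{-2 + P}{2 V}$ ($k{\left(V,P \right)} = \frac{P - 2}{V + V} = \frac{-2 + P}{2 V}$)
$X = i \sqrt{123}$ ($X = \sqrt{-123} = i \sqrt{123} \approx 11.091 i$)
$\frac{1}{k{\left(13,3 \left(-1\right) \right)} + X} + 75 = \frac{1}{\frac{-2 + 3 \left(-1\right)}{2 \cdot 13} + i \sqrt{123}} + 75 = \frac{1}{\frac{1}{2} \cdot \frac{1}{13} \left(-2 - 3\right) + i \sqrt{123}} + 75 = \frac{1}{\frac{1}{2} \cdot \frac{1}{13} \left(-5\right) + i \sqrt{123}} + 75 = \frac{1}{- \frac{5}{26} + i \sqrt{123}} + 75 = 75 + \frac{1}{- \frac{5}{26} + i \sqrt{123}}$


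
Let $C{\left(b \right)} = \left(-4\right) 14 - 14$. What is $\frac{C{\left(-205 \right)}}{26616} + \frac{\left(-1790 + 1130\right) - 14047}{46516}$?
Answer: $- \frac{12334301}{38689683} \approx -0.3188$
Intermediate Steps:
$C{\left(b \right)} = -70$ ($C{\left(b \right)} = -56 - 14 = -70$)
$\frac{C{\left(-205 \right)}}{26616} + \frac{\left(-1790 + 1130\right) - 14047}{46516} = - \frac{70}{26616} + \frac{\left(-1790 + 1130\right) - 14047}{46516} = \left(-70\right) \frac{1}{26616} + \left(-660 - 14047\right) \frac{1}{46516} = - \frac{35}{13308} - \frac{14707}{46516} = - \frac{12334301}{38689683}$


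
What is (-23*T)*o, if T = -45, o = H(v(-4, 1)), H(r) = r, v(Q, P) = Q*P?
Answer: -4140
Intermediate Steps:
v(Q, P) = P*Q
o = -4 (o = 1*(-4) = -4)
(-23*T)*o = -23*(-45)*(-4) = 1035*(-4) = -4140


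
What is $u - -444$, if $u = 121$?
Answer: $565$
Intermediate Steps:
$u - -444 = 121 - -444 = 121 + 444 = 565$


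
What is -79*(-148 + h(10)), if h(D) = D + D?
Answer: 10112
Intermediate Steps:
h(D) = 2*D
-79*(-148 + h(10)) = -79*(-148 + 2*10) = -79*(-148 + 20) = -79*(-128) = 10112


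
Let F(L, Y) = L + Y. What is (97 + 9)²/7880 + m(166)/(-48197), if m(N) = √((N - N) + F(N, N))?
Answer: 2809/1970 - 2*√83/48197 ≈ 1.4255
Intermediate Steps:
m(N) = √2*√N (m(N) = √((N - N) + (N + N)) = √(0 + 2*N) = √(2*N) = √2*√N)
(97 + 9)²/7880 + m(166)/(-48197) = (97 + 9)²/7880 + (√2*√166)/(-48197) = 106²*(1/7880) + (2*√83)*(-1/48197) = 11236*(1/7880) - 2*√83/48197 = 2809/1970 - 2*√83/48197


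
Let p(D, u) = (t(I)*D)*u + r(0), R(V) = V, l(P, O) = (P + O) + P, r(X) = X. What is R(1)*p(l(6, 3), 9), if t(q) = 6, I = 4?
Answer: 810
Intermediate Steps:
l(P, O) = O + 2*P (l(P, O) = (O + P) + P = O + 2*P)
p(D, u) = 6*D*u (p(D, u) = (6*D)*u + 0 = 6*D*u + 0 = 6*D*u)
R(1)*p(l(6, 3), 9) = 1*(6*(3 + 2*6)*9) = 1*(6*(3 + 12)*9) = 1*(6*15*9) = 1*810 = 810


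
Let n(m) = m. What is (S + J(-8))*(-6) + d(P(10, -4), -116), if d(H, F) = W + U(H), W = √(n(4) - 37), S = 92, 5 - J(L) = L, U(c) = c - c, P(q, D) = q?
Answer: -630 + I*√33 ≈ -630.0 + 5.7446*I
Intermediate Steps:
U(c) = 0
J(L) = 5 - L
W = I*√33 (W = √(4 - 37) = √(-33) = I*√33 ≈ 5.7446*I)
d(H, F) = I*√33 (d(H, F) = I*√33 + 0 = I*√33)
(S + J(-8))*(-6) + d(P(10, -4), -116) = (92 + (5 - 1*(-8)))*(-6) + I*√33 = (92 + (5 + 8))*(-6) + I*√33 = (92 + 13)*(-6) + I*√33 = 105*(-6) + I*√33 = -630 + I*√33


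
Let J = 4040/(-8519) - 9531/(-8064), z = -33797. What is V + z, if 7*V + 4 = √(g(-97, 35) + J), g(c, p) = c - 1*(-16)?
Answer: -236583/7 + I*√1491733278742/954128 ≈ -33798.0 + 1.2801*I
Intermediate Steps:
g(c, p) = 16 + c (g(c, p) = c + 16 = 16 + c)
J = 771683/1090432 (J = 4040*(-1/8519) - 9531*(-1/8064) = -4040/8519 + 1059/896 = 771683/1090432 ≈ 0.70769)
V = -4/7 + I*√1491733278742/954128 (V = -4/7 + √((16 - 97) + 771683/1090432)/7 = -4/7 + √(-81 + 771683/1090432)/7 = -4/7 + √(-87553309/1090432)/7 = -4/7 + (I*√1491733278742/136304)/7 = -4/7 + I*√1491733278742/954128 ≈ -0.57143 + 1.2801*I)
V + z = (-4/7 + I*√1491733278742/954128) - 33797 = -236583/7 + I*√1491733278742/954128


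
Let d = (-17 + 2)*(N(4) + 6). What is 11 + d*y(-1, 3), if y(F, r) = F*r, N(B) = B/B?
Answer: 326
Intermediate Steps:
N(B) = 1
d = -105 (d = (-17 + 2)*(1 + 6) = -15*7 = -105)
11 + d*y(-1, 3) = 11 - (-105)*3 = 11 - 105*(-3) = 11 + 315 = 326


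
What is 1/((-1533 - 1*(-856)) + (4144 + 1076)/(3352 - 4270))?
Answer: -51/34817 ≈ -0.0014648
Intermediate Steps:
1/((-1533 - 1*(-856)) + (4144 + 1076)/(3352 - 4270)) = 1/((-1533 + 856) + 5220/(-918)) = 1/(-677 + 5220*(-1/918)) = 1/(-677 - 290/51) = 1/(-34817/51) = -51/34817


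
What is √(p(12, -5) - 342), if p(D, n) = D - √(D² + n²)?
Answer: 7*I*√7 ≈ 18.52*I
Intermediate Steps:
√(p(12, -5) - 342) = √((12 - √(12² + (-5)²)) - 342) = √((12 - √(144 + 25)) - 342) = √((12 - √169) - 342) = √((12 - 1*13) - 342) = √((12 - 13) - 342) = √(-1 - 342) = √(-343) = 7*I*√7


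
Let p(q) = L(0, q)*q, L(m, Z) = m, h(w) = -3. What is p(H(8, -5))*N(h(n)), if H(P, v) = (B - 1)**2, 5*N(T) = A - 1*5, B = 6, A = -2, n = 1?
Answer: 0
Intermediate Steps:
N(T) = -7/5 (N(T) = (-2 - 1*5)/5 = (-2 - 5)/5 = (1/5)*(-7) = -7/5)
H(P, v) = 25 (H(P, v) = (6 - 1)**2 = 5**2 = 25)
p(q) = 0 (p(q) = 0*q = 0)
p(H(8, -5))*N(h(n)) = 0*(-7/5) = 0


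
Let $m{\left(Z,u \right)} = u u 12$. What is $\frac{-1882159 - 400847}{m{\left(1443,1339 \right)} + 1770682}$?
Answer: $- \frac{1141503}{11642867} \approx -0.098043$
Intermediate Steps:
$m{\left(Z,u \right)} = 12 u^{2}$ ($m{\left(Z,u \right)} = u^{2} \cdot 12 = 12 u^{2}$)
$\frac{-1882159 - 400847}{m{\left(1443,1339 \right)} + 1770682} = \frac{-1882159 - 400847}{12 \cdot 1339^{2} + 1770682} = - \frac{2283006}{12 \cdot 1792921 + 1770682} = - \frac{2283006}{21515052 + 1770682} = - \frac{2283006}{23285734} = \left(-2283006\right) \frac{1}{23285734} = - \frac{1141503}{11642867}$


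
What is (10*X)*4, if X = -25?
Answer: -1000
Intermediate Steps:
(10*X)*4 = (10*(-25))*4 = -250*4 = -1000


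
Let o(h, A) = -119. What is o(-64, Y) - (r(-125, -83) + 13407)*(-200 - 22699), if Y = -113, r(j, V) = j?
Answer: 304144399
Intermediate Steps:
o(-64, Y) - (r(-125, -83) + 13407)*(-200 - 22699) = -119 - (-125 + 13407)*(-200 - 22699) = -119 - 13282*(-22899) = -119 - 1*(-304144518) = -119 + 304144518 = 304144399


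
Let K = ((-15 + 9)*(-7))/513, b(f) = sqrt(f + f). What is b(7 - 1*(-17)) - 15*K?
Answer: -70/57 + 4*sqrt(3) ≈ 5.7001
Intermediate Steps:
b(f) = sqrt(2)*sqrt(f) (b(f) = sqrt(2*f) = sqrt(2)*sqrt(f))
K = 14/171 (K = -6*(-7)*(1/513) = 42*(1/513) = 14/171 ≈ 0.081871)
b(7 - 1*(-17)) - 15*K = sqrt(2)*sqrt(7 - 1*(-17)) - 15*14/171 = sqrt(2)*sqrt(7 + 17) - 70/57 = sqrt(2)*sqrt(24) - 70/57 = sqrt(2)*(2*sqrt(6)) - 70/57 = 4*sqrt(3) - 70/57 = -70/57 + 4*sqrt(3)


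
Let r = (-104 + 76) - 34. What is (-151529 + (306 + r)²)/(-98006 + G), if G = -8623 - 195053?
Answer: 91993/301682 ≈ 0.30493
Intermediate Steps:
r = -62 (r = -28 - 34 = -62)
G = -203676
(-151529 + (306 + r)²)/(-98006 + G) = (-151529 + (306 - 62)²)/(-98006 - 203676) = (-151529 + 244²)/(-301682) = (-151529 + 59536)*(-1/301682) = -91993*(-1/301682) = 91993/301682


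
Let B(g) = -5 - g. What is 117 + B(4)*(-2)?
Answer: 135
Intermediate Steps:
117 + B(4)*(-2) = 117 + (-5 - 1*4)*(-2) = 117 + (-5 - 4)*(-2) = 117 - 9*(-2) = 117 + 18 = 135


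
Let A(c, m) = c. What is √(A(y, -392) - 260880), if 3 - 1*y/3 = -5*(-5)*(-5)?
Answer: 36*I*√201 ≈ 510.39*I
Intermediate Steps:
y = 384 (y = 9 - 3*(-5*(-5))*(-5) = 9 - 75*(-5) = 9 - 3*(-125) = 9 + 375 = 384)
√(A(y, -392) - 260880) = √(384 - 260880) = √(-260496) = 36*I*√201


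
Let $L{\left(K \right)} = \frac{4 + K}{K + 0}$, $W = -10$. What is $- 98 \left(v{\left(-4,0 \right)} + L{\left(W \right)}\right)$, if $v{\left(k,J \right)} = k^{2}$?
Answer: $- \frac{8134}{5} \approx -1626.8$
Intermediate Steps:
$L{\left(K \right)} = \frac{4 + K}{K}$
$- 98 \left(v{\left(-4,0 \right)} + L{\left(W \right)}\right) = - 98 \left(\left(-4\right)^{2} + \frac{4 - 10}{-10}\right) = - 98 \left(16 - - \frac{3}{5}\right) = - 98 \left(16 + \frac{3}{5}\right) = \left(-98\right) \frac{83}{5} = - \frac{8134}{5}$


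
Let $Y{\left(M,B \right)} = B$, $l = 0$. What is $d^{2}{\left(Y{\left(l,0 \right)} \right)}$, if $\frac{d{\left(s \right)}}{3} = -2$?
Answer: $36$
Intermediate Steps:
$d{\left(s \right)} = -6$ ($d{\left(s \right)} = 3 \left(-2\right) = -6$)
$d^{2}{\left(Y{\left(l,0 \right)} \right)} = \left(-6\right)^{2} = 36$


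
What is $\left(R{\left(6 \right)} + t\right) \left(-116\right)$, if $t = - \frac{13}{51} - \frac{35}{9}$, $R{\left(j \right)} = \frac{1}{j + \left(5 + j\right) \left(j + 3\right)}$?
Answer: $\frac{2568124}{5355} \approx 479.58$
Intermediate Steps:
$R{\left(j \right)} = \frac{1}{j + \left(3 + j\right) \left(5 + j\right)}$ ($R{\left(j \right)} = \frac{1}{j + \left(5 + j\right) \left(3 + j\right)} = \frac{1}{j + \left(3 + j\right) \left(5 + j\right)}$)
$t = - \frac{634}{153}$ ($t = \left(-13\right) \frac{1}{51} - \frac{35}{9} = - \frac{13}{51} - \frac{35}{9} = - \frac{634}{153} \approx -4.1438$)
$\left(R{\left(6 \right)} + t\right) \left(-116\right) = \left(\frac{1}{15 + 6^{2} + 9 \cdot 6} - \frac{634}{153}\right) \left(-116\right) = \left(\frac{1}{15 + 36 + 54} - \frac{634}{153}\right) \left(-116\right) = \left(\frac{1}{105} - \frac{634}{153}\right) \left(-116\right) = \left(- \frac{22139}{5355}\right) \left(-116\right) = \frac{2568124}{5355}$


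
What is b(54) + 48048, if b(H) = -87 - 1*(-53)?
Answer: 48014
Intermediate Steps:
b(H) = -34 (b(H) = -87 + 53 = -34)
b(54) + 48048 = -34 + 48048 = 48014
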